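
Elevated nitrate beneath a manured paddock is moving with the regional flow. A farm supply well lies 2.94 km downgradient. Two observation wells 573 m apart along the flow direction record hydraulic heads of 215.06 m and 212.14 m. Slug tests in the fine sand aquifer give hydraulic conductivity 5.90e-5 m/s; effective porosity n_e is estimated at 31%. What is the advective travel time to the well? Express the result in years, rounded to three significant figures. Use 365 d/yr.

96.1 years

Hydraulic gradient i = (215.06 − 212.14) / 573 = 2.92 / 573 = 0.005096
K = 5.90e-5 m/s × 86400 s/d = 5.098 m/d
Darcy flux q = K·i = 5.098 × 0.005096 = 0.02598 m/d
Seepage velocity v = q / n = 0.02598 / 0.31 = 0.08380 m/d
L = 2.94 km = 2940 m
t = L / v = 2940 / 0.08380 = 35080 d
   = 35080 / 365 = 96.1 yr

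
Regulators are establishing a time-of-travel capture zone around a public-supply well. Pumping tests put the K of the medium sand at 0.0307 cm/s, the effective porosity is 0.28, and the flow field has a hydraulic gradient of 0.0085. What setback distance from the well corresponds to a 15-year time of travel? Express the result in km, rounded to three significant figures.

K = 0.0307 cm/s × 864 = 26.52 m/d
q = Ki = 26.52 × 0.0085 = 0.2255 m/d
Seepage velocity v = q / n = 0.2255 / 0.28 = 0.8052 m/d
T = 15 yr × 365 = 5475 d
L = v × T = 0.8052 × 5475 = 4409 m
   = 4.41 km

4.41 km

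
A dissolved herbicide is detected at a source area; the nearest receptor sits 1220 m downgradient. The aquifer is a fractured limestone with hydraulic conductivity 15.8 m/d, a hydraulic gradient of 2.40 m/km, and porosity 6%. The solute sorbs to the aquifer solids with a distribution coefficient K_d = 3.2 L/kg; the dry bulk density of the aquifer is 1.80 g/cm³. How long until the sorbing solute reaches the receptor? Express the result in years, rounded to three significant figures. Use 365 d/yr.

513 years

q = Ki = 15.8 × 0.0024 = 0.03792 m/d
v_s = q/n_e = 0.03792/0.06 = 0.6320 m/d
Retardation R = 1 + ρ_b·K_d/n = 1 + 1.80×3.2/0.06 = 97.00
Contaminant velocity v_c = v/R = 0.6320/97.00 = 0.006515 m/d
t = L/v_c = 1220/0.006515 = 187200 d
   = 187200/365 = 513 yr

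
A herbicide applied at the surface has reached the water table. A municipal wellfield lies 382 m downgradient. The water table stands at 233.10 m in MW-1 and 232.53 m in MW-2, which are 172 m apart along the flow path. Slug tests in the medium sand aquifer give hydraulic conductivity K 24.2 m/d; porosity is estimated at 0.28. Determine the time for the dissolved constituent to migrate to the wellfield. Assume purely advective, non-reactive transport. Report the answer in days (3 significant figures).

1330 days

Hydraulic gradient i = (233.10 − 232.53) / 172 = 0.57 / 172 = 0.003314
Specific discharge q = 24.2 × 0.003314 = 0.08020 m/d
Average linear velocity = 0.08020 / 0.28 = 0.2864 m/d
t = L / v = 382 / 0.2864 = 1334 d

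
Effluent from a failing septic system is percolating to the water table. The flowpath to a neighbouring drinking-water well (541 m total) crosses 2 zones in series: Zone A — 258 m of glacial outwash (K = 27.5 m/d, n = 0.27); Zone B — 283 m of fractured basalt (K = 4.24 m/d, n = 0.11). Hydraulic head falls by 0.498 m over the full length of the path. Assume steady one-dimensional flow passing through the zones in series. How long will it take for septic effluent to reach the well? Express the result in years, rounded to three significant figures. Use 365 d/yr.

42.2 years

Continuity: the same q passes through each zone, so ΔH = q·Σ(L_j/K_j) — the zones act as resistances in series.
Σ(L/K) = 258/27.5 + 283/4.24 = 9.382 + 66.75 = 76.13 d
q = ΔH / Σ(L/K) = 0.498 / 76.13 = 0.006542 m/d (same in every zone)
Zone A: v = q/n = 0.006542/0.27 = 0.02423 m/d → t_A = 258/0.02423 = 10650 d
Zone B: v = q/n = 0.006542/0.11 = 0.05947 m/d → t_B = 283/0.05947 = 4759 d
Total t = 10650 + 4759 = 15410 d
   = 15410 / 365 = 42.2 yr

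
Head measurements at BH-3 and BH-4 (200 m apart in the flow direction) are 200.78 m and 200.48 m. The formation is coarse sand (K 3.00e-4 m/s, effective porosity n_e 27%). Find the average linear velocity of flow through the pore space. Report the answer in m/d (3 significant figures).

0.144 m/d

Hydraulic gradient i = (200.78 − 200.48) / 200 = 0.30 / 200 = 0.001500
K = 3.00e-4 m/s × 86400 s/d = 25.92 m/d
q = Ki = 25.92 × 0.001500 = 0.03888 m/d
v_s = q/n_e = 0.03888/0.27 = 0.1440 m/d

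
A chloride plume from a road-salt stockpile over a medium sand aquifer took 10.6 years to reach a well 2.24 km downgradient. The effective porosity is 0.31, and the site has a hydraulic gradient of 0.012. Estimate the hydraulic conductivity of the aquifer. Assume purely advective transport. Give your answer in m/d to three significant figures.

15.0 m/d

t = 10.6 years = 3869 d
L = 2.24 km = 2240 m
v = L / t = 2240 / 3869 = 0.5790 m/d
K = v · n / i = 0.5790 × 0.31 / 0.012 = 15.0 m/d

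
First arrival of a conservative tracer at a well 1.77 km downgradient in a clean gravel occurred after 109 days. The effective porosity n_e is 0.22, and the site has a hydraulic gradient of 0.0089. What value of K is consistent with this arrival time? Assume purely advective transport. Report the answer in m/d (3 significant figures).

L = 1.77 km = 1770 m
v = L / t = 1770 / 109 = 16.24 m/d
K = v · n / i = 16.24 × 0.22 / 0.0089 = 401 m/d

401 m/d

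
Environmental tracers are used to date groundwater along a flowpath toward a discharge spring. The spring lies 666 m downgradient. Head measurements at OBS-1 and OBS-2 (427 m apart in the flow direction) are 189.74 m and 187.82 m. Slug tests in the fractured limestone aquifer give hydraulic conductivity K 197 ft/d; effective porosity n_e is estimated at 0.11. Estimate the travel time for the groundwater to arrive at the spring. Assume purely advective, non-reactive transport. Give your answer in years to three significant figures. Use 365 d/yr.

0.743 years

Hydraulic gradient i = (189.74 − 187.82) / 427 = 1.92 / 427 = 0.004496
K = 197 ft/d × 0.3048 = 60.05 m/d
Darcy flux q = K·i = 60.05 × 0.004496 = 0.2700 m/d
Seepage velocity v = q / n = 0.2700 / 0.11 = 2.454 m/d
t = L / v = 666 / 2.454 = 271.3 d
   = 271.3 / 365 = 0.743 yr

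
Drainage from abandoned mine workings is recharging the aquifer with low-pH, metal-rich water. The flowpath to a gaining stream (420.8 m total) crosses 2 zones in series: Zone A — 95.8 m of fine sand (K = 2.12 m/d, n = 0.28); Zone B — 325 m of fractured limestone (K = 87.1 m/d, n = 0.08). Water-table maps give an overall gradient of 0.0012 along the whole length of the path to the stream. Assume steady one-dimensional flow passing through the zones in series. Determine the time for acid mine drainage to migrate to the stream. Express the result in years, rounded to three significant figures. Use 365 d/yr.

14.0 years

For zones in series the flux q is common to all zones; the equivalent conductivity is the harmonic (thickness-weighted) mean, K_eq = L_total / Σ(L_j/K_j).
Σ(L/K) = 95.8/2.12 + 325/87.1 = 45.19 + 3.731 = 48.92 d
K_eq = L_total / Σ(L/K) = 420.8 / 48.92 = 8.602 m/d
q = K_eq · i = 8.602 × 0.0012 = 0.01032 m/d (same in every zone)
Zone A: v = q/n = 0.01032/0.28 = 0.03686 m/d → t_A = 95.8/0.03686 = 2599 d
Zone B: v = q/n = 0.01032/0.08 = 0.1290 m/d → t_B = 325/0.1290 = 2519 d
Total t = 2599 + 2519 = 5118 d
   = 5118 / 365 = 14.0 yr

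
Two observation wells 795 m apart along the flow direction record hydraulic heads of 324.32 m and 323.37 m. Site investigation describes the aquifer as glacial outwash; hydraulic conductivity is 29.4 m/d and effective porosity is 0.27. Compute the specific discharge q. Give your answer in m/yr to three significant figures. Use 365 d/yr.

Hydraulic gradient i = (324.32 − 323.37) / 795 = 0.95 / 795 = 0.001195
Specific discharge q = 29.4 × 0.001195 = 0.03513 m/d
   = 0.03513 × 365 = 12.8 m/yr

12.8 m/yr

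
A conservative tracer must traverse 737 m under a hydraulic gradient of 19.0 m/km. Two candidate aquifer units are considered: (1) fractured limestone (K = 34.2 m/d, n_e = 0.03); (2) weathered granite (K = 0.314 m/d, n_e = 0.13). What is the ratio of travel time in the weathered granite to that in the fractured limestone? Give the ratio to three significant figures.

Unit 1 (fractured limestone): v = 34.2×0.019/0.03 = 21.66 m/d, t = 737/21.66 = 34.03 d
Unit 2 (weathered granite): v = 0.314×0.019/0.13 = 0.04589 m/d, t = 737/0.04589 = 16060 d
t(weathered granite) / t(fractured limestone) = 16060/34.03 = 472

472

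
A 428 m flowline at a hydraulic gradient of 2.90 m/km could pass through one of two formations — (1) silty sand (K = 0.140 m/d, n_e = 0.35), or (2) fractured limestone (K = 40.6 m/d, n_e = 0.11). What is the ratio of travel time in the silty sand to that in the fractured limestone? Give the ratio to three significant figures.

923

Unit 1 (silty sand): v = 0.140×0.0029/0.35 = 0.001160 m/d, t = 428/0.001160 = 369000 d
Unit 2 (fractured limestone): v = 40.6×0.0029/0.11 = 1.070 m/d, t = 428/1.070 = 399.9 d
t(silty sand) / t(fractured limestone) = 369000/399.9 = 923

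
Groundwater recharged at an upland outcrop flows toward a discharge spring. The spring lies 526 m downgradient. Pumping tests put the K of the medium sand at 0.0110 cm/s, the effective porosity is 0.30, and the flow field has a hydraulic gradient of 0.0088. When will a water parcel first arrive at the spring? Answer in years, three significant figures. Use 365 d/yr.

K = 0.0110 cm/s × 864 = 9.504 m/d
Specific discharge q = 9.504 × 0.0088 = 0.08364 m/d
v_s = q/n_e = 0.08364/0.30 = 0.2788 m/d
t = L / v = 526 / 0.2788 = 1887 d
   = 1887 / 365 = 5.17 yr

5.17 years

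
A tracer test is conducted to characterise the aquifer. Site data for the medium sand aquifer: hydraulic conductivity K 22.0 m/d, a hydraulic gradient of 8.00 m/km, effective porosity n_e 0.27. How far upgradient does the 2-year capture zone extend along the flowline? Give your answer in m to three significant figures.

476 m

Specific discharge q = 22.0 × 0.0080 = 0.1760 m/d
v_s = q/n_e = 0.1760/0.27 = 0.6519 m/d
T = 2 yr × 365 = 730 d
L = v × T = 0.6519 × 730 = 475.9 m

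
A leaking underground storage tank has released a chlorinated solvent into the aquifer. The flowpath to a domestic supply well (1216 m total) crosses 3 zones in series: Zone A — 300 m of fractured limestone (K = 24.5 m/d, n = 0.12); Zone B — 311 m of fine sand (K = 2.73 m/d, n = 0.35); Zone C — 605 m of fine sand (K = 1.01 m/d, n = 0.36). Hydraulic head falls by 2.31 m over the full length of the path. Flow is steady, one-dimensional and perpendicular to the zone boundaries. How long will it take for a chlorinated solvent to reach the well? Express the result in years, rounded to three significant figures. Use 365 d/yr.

312 years

Steady 1-D flow in series ⇒ the Darcy flux q is identical in every zone and the zone head losses add (resistances L/K in series).
Σ(L/K) = 300/24.5 + 311/2.73 + 605/1.01 = 12.24 + 113.9 + 599.0 = 725.2 d
q = ΔH / Σ(L/K) = 2.31 / 725.2 = 0.003185 m/d (same in every zone)
Zone A: v = q/n = 0.003185/0.12 = 0.02655 m/d → t_A = 300/0.02655 = 11300 d
Zone B: v = q/n = 0.003185/0.35 = 0.009101 m/d → t_B = 311/0.009101 = 34170 d
Zone C: v = q/n = 0.003185/0.36 = 0.008848 m/d → t_C = 605/0.008848 = 68370 d
Total t = 11300 + 34170 + 68370 = 113800 d
   = 113800 / 365 = 312 yr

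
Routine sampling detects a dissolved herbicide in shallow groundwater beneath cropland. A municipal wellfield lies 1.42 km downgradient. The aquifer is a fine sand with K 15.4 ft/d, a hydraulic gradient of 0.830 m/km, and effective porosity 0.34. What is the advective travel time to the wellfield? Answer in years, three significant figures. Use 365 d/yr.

K = 15.4 ft/d × 0.3048 = 4.694 m/d
Specific discharge q = 4.694 × 8.3e-4 = 0.003896 m/d
Average linear velocity = 0.003896 / 0.34 = 0.01146 m/d
L = 1.42 km = 1420 m
t = L / v = 1420 / 0.01146 = 123900 d
   = 123900 / 365 = 340 yr

340 years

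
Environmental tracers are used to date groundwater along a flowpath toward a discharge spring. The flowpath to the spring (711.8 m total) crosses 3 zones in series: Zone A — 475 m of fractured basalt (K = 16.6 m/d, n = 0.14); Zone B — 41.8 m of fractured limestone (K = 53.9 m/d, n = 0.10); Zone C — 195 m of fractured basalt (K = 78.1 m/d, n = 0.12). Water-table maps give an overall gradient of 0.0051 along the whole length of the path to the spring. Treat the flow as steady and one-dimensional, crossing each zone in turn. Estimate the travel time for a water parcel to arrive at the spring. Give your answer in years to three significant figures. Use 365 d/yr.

2.26 years

Steady 1-D flow in series ⇒ the Darcy flux q is identical in every zone and the zone head losses add (resistances L/K in series).
Σ(L/K) = 475/16.6 + 41.8/53.9 + 195/78.1 = 28.61 + 0.7755 + 2.497 = 31.89 d
K_eq = L_total / Σ(L/K) = 711.8 / 31.89 = 22.32 m/d
q = K_eq · i = 22.32 × 0.0051 = 0.1138 m/d (same in every zone)
Zone A: v = q/n = 0.1138/0.14 = 0.8132 m/d → t_A = 475/0.8132 = 584.1 d
Zone B: v = q/n = 0.1138/0.10 = 1.138 m/d → t_B = 41.8/1.138 = 36.72 d
Zone C: v = q/n = 0.1138/0.12 = 0.9487 m/d → t_C = 195/0.9487 = 205.5 d
Total t = 584.1 + 36.72 + 205.5 = 826.4 d
   = 826.4 / 365 = 2.26 yr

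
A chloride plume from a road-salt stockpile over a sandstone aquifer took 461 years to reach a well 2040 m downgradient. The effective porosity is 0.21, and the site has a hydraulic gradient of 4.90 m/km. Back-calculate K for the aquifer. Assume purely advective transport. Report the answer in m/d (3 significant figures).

t = 461 years = 168300 d
v = L / t = 2040 / 168300 = 0.01212 m/d
K = v · n / i = 0.01212 × 0.21 / 0.0049 = 0.520 m/d

0.520 m/d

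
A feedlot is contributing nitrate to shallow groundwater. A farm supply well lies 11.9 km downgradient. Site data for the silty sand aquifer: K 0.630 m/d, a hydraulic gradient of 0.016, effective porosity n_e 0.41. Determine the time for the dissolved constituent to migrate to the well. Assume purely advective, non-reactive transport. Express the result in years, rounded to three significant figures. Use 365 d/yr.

1330 years

q = Ki = 0.630 × 0.016 = 0.01008 m/d
v_s = q/n_e = 0.01008/0.41 = 0.02459 m/d
L = 11.9 km = 11900 m
t = L / v = 11900 / 0.02459 = 484000 d
   = 484000 / 365 = 1330 yr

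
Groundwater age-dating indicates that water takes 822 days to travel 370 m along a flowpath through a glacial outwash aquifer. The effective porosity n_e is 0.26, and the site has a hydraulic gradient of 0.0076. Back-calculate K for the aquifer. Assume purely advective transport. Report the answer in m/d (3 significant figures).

v = L / t = 370 / 822 = 0.4501 m/d
K = v · n / i = 0.4501 × 0.26 / 0.0076 = 15.4 m/d

15.4 m/d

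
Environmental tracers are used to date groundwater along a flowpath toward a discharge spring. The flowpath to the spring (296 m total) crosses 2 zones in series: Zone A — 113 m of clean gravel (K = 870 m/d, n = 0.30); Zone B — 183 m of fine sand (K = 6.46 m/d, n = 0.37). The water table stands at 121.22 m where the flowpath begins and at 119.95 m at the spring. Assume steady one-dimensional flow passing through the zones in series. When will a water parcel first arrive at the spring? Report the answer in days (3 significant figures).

Total head drop ΔH = 121.22 − 119.95 = 1.27 m
Continuity: the same q passes through each zone, so ΔH = q·Σ(L_j/K_j) — the zones act as resistances in series.
Σ(L/K) = 113/870 + 183/6.46 = 0.1299 + 28.33 = 28.46 d
q = ΔH / Σ(L/K) = 1.27 / 28.46 = 0.04463 m/d (same in every zone)
Zone A: v = q/n = 0.04463/0.30 = 0.1488 m/d → t_A = 113/0.1488 = 759.6 d
Zone B: v = q/n = 0.04463/0.37 = 0.1206 m/d → t_B = 183/0.1206 = 1517 d
Total t = 759.6 + 1517 = 2277 d

2280 days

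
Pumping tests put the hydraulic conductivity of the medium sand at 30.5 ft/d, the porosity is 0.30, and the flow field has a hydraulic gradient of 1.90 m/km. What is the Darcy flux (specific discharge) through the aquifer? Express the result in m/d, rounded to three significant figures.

0.0177 m/d

K = 30.5 ft/d × 0.3048 = 9.296 m/d
Darcy flux q = K·i = 9.296 × 0.0019 = 0.01766 m/d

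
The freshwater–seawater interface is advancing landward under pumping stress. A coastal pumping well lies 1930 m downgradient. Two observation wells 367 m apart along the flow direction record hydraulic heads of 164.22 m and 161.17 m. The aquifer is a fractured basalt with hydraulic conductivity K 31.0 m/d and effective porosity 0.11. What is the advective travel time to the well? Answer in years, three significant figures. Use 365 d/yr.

2.26 years

Hydraulic gradient i = (164.22 − 161.17) / 367 = 3.05 / 367 = 0.008311
Darcy flux q = K·i = 31.0 × 0.008311 = 0.2576 m/d
v_s = q/n_e = 0.2576/0.11 = 2.342 m/d
t = L / v = 1930 / 2.342 = 824.1 d
   = 824.1 / 365 = 2.26 yr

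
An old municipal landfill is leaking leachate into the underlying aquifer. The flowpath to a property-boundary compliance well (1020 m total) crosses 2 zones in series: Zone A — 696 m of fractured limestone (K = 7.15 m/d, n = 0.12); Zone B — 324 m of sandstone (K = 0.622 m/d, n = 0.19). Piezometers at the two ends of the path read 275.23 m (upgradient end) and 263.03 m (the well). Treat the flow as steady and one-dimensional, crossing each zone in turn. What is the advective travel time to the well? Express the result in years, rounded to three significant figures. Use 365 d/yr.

20.1 years

Total head drop ΔH = 275.23 − 263.03 = 12.20 m
Steady 1-D flow in series ⇒ the Darcy flux q is identical in every zone and the zone head losses add (resistances L/K in series).
Σ(L/K) = 696/7.15 + 324/0.622 = 97.34 + 520.9 = 618.2 d
q = ΔH / Σ(L/K) = 12.20 / 618.2 = 0.01973 m/d (same in every zone)
Zone A: v = q/n = 0.01973/0.12 = 0.1644 m/d → t_A = 696/0.1644 = 4232 d
Zone B: v = q/n = 0.01973/0.19 = 0.1039 m/d → t_B = 324/0.1039 = 3120 d
Total t = 4232 + 3120 = 7352 d
   = 7352 / 365 = 20.1 yr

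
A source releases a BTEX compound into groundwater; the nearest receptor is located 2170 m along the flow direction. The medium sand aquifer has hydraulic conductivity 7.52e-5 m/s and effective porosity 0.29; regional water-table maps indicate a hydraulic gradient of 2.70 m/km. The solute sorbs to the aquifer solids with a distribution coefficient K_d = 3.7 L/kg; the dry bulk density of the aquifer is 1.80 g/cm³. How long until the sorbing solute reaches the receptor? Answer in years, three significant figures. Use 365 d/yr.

2360 years

K = 7.52e-5 m/s × 86400 s/d = 6.497 m/d
q = Ki = 6.497 × 0.0027 = 0.01754 m/d
Seepage velocity v = q / n = 0.01754 / 0.29 = 0.06049 m/d
Retardation R = 1 + ρ_b·K_d/n = 1 + 1.80×3.7/0.29 = 23.97
Contaminant velocity v_c = v/R = 0.06049/23.97 = 0.002524 m/d
t = L/v_c = 2170/0.002524 = 859700 d
   = 859700/365 = 2360 yr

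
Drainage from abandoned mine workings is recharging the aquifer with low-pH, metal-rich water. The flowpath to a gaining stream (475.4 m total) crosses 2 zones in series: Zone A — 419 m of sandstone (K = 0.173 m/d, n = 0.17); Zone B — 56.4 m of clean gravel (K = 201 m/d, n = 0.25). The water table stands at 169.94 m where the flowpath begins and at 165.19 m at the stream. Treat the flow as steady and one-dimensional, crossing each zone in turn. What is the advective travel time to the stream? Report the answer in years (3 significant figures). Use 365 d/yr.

119 years

Total head drop ΔH = 169.94 − 165.19 = 4.75 m
Steady 1-D flow in series ⇒ the Darcy flux q is identical in every zone and the zone head losses add (resistances L/K in series).
Σ(L/K) = 419/0.173 + 56.4/201 = 2422 + 0.2806 = 2422 d
q = ΔH / Σ(L/K) = 4.75 / 2422 = 0.001961 m/d (same in every zone)
Zone A: v = q/n = 0.001961/0.17 = 0.01154 m/d → t_A = 419/0.01154 = 36320 d
Zone B: v = q/n = 0.001961/0.25 = 0.007844 m/d → t_B = 56.4/0.007844 = 7190 d
Total t = 36320 + 7190 = 43510 d
   = 43510 / 365 = 119 yr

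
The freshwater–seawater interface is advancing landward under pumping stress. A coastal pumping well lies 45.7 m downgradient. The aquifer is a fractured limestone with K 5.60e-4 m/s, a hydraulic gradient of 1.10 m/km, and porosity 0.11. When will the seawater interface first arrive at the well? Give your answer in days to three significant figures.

94.5 days

K = 5.60e-4 m/s × 86400 s/d = 48.38 m/d
q = Ki = 48.38 × 0.0011 = 0.05322 m/d
v = Ki/n = 48.38·0.0011/0.11 = 0.4838 m/d
t = L / v = 45.7 / 0.4838 = 94.45 d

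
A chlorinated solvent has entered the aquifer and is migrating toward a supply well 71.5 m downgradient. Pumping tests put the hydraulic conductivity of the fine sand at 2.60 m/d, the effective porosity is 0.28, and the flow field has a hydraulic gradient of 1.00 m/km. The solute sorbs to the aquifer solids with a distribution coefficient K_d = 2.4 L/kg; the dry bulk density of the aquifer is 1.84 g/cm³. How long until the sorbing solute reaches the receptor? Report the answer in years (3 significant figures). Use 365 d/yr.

Darcy flux q = K·i = 2.60 × 0.0010 = 0.002600 m/d
v = Ki/n = 2.60·0.0010/0.28 = 0.009286 m/d
Retardation R = 1 + ρ_b·K_d/n = 1 + 1.84×2.4/0.28 = 16.77
Contaminant velocity v_c = v/R = 0.009286/16.77 = 5.537e-4 m/d
t = L/v_c = 71.5/5.537e-4 = 129100 d
   = 129100/365 = 354 yr

354 years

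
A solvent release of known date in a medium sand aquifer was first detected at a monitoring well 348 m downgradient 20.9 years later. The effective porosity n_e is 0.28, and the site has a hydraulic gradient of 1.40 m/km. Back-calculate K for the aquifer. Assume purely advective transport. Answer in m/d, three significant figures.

t = 20.9 years = 7628 d
v = L / t = 348 / 7628 = 0.04562 m/d
K = v · n / i = 0.04562 × 0.28 / 0.0014 = 9.12 m/d

9.12 m/d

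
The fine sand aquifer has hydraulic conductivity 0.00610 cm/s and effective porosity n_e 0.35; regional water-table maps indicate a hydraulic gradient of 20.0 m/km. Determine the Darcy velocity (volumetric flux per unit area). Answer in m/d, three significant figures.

K = 0.00610 cm/s × 864 = 5.270 m/d
Specific discharge q = 5.270 × 0.020 = 0.1054 m/d

0.105 m/d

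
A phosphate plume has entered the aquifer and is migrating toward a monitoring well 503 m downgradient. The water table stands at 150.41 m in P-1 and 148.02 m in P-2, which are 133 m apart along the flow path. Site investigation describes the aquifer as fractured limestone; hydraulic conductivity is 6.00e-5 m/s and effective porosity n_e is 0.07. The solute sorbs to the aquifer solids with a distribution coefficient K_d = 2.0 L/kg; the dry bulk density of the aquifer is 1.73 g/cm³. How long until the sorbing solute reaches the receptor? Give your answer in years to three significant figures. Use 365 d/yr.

52.2 years

Hydraulic gradient i = (150.41 − 148.02) / 133 = 2.39 / 133 = 0.01797
K = 6.00e-5 m/s × 86400 s/d = 5.184 m/d
Darcy flux q = K·i = 5.184 × 0.01797 = 0.09316 m/d
v = Ki/n = 5.184·0.01797/0.07 = 1.331 m/d
Retardation R = 1 + ρ_b·K_d/n = 1 + 1.73×2.0/0.07 = 50.43
Contaminant velocity v_c = v/R = 1.331/50.43 = 0.02639 m/d
t = L/v_c = 503/0.02639 = 19060 d
   = 19060/365 = 52.2 yr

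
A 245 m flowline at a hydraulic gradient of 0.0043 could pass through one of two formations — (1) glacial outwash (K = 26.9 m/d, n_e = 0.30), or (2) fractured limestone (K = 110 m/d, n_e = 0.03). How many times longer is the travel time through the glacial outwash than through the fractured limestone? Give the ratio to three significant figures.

40.9

Unit 1 (glacial outwash): v = 26.9×0.0043/0.30 = 0.3856 m/d, t = 245/0.3856 = 635.4 d
Unit 2 (fractured limestone): v = 110×0.0043/0.03 = 15.77 m/d, t = 245/15.77 = 15.54 d
t(glacial outwash) / t(fractured limestone) = 635.4/15.54 = 40.9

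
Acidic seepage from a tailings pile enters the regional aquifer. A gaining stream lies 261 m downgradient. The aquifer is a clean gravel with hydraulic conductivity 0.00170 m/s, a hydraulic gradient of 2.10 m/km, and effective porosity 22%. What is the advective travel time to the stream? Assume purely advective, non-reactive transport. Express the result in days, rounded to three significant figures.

K = 0.00170 m/s × 86400 s/d = 146.9 m/d
q = Ki = 146.9 × 0.0021 = 0.3084 m/d
v_s = q/n_e = 0.3084/0.22 = 1.402 m/d
t = L / v = 261 / 1.402 = 186.2 d

186 days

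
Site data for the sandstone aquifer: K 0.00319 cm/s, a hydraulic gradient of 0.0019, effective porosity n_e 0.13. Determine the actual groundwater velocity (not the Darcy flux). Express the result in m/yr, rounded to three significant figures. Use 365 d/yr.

K = 0.00319 cm/s × 864 = 2.756 m/d
Specific discharge q = 2.756 × 0.0019 = 0.005237 m/d
Average linear velocity = 0.005237 / 0.13 = 0.04028 m/d
   = 0.04028 × 365 = 14.7 m/yr

14.7 m/yr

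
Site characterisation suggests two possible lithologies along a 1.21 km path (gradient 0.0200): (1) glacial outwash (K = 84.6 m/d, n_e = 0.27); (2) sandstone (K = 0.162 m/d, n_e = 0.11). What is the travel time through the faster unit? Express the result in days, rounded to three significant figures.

193 days

Unit 1 (glacial outwash): v = 84.6×0.020/0.27 = 6.267 m/d, t = 1210/6.267 = 193.1 d
Unit 2 (sandstone): v = 0.162×0.020/0.11 = 0.02945 m/d, t = 1210/0.02945 = 41080 d
Faster unit: t = 193 d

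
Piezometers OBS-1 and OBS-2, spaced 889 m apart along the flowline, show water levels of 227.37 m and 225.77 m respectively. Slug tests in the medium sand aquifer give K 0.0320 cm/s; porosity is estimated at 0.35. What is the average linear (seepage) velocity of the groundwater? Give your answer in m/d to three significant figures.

Hydraulic gradient i = (227.37 − 225.77) / 889 = 1.60 / 889 = 0.001800
K = 0.0320 cm/s × 864 = 27.65 m/d
Specific discharge q = 27.65 × 0.001800 = 0.04976 m/d
Seepage velocity v = q / n = 0.04976 / 0.35 = 0.1422 m/d

0.142 m/d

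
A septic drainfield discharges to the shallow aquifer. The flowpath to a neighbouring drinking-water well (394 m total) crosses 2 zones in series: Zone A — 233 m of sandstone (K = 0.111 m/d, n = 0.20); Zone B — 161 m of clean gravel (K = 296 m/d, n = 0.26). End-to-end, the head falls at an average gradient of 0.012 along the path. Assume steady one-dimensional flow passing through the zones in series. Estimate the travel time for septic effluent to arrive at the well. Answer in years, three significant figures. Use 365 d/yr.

For zones in series the flux q is common to all zones; the equivalent conductivity is the harmonic (thickness-weighted) mean, K_eq = L_total / Σ(L_j/K_j).
Σ(L/K) = 233/0.111 + 161/296 = 2099 + 0.5439 = 2100 d
K_eq = L_total / Σ(L/K) = 394 / 2100 = 0.1877 m/d
q = K_eq · i = 0.1877 × 0.012 = 0.002252 m/d (same in every zone)
Zone A: v = q/n = 0.002252/0.20 = 0.01126 m/d → t_A = 233/0.01126 = 20690 d
Zone B: v = q/n = 0.002252/0.26 = 0.008661 m/d → t_B = 161/0.008661 = 18590 d
Total t = 20690 + 18590 = 39280 d
   = 39280 / 365 = 108 yr

108 years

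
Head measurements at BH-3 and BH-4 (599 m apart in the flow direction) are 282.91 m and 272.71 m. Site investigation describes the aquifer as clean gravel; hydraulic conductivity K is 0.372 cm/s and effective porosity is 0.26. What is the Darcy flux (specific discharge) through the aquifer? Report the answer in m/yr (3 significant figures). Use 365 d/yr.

Hydraulic gradient i = (282.91 − 272.71) / 599 = 10.20 / 599 = 0.01703
K = 0.372 cm/s × 864 = 321.4 m/d
Specific discharge q = 321.4 × 0.01703 = 5.473 m/d
   = 5.473 × 365 = 2000 m/yr

2000 m/yr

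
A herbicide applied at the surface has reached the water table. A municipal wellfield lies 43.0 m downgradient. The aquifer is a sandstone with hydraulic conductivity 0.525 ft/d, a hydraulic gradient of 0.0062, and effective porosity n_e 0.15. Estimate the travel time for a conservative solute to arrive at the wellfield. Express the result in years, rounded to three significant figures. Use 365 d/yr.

17.8 years

K = 0.525 ft/d × 0.3048 = 0.1600 m/d
Darcy flux q = K·i = 0.1600 × 0.0062 = 9.921e-4 m/d
v = Ki/n = 0.1600·0.0062/0.15 = 0.006614 m/d
t = L / v = 43.0 / 0.006614 = 6501 d
   = 6501 / 365 = 17.8 yr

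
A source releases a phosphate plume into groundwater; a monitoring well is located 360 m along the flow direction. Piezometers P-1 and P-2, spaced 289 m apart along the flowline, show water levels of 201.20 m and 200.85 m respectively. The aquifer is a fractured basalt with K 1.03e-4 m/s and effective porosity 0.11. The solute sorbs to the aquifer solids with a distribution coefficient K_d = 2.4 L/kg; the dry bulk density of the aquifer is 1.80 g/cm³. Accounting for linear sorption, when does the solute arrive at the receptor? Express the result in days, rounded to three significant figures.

148000 days

Hydraulic gradient i = (201.20 − 200.85) / 289 = 0.35 / 289 = 0.001211
K = 1.03e-4 m/s × 86400 s/d = 8.899 m/d
Darcy flux q = K·i = 8.899 × 0.001211 = 0.01078 m/d
Average linear velocity = 0.01078 / 0.11 = 0.09798 m/d
Retardation R = 1 + ρ_b·K_d/n = 1 + 1.80×2.4/0.11 = 40.27
Contaminant velocity v_c = v/R = 0.09798/40.27 = 0.002433 m/d
t = L/v_c = 360/0.002433 = 148000 d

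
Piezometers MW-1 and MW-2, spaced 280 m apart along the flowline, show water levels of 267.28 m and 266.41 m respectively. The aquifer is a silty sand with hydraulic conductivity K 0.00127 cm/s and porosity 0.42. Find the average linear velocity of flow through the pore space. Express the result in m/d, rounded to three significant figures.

0.00812 m/d

Hydraulic gradient i = (267.28 − 266.41) / 280 = 0.87 / 280 = 0.003107
K = 0.00127 cm/s × 864 = 1.097 m/d
Specific discharge q = 1.097 × 0.003107 = 0.003409 m/d
Seepage velocity v = q / n = 0.003409 / 0.42 = 0.008118 m/d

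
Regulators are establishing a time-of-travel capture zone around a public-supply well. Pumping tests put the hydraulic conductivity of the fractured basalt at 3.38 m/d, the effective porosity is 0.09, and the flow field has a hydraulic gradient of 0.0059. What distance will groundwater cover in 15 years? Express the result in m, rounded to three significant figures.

1210 m

Specific discharge q = 3.38 × 0.0059 = 0.01994 m/d
v_s = q/n_e = 0.01994/0.09 = 0.2216 m/d
T = 15 yr × 365 = 5475 d
L = v × T = 0.2216 × 5475 = 1213 m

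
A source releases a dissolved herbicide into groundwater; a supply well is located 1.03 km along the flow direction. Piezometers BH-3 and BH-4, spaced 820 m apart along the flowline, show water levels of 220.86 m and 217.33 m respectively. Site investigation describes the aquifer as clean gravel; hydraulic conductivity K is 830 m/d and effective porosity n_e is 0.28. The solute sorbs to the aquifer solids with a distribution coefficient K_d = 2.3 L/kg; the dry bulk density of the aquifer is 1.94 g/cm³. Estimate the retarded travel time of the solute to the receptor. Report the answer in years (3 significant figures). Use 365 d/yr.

3.75 years

Hydraulic gradient i = (220.86 − 217.33) / 820 = 3.53 / 820 = 0.004305
q = Ki = 830 × 0.004305 = 3.573 m/d
Average linear velocity = 3.573 / 0.28 = 12.76 m/d
Retardation R = 1 + ρ_b·K_d/n = 1 + 1.94×2.3/0.28 = 16.94
Contaminant velocity v_c = v/R = 12.76/16.94 = 0.7535 m/d
L = 1.03 km = 1030 m
t = L/v_c = 1030/0.7535 = 1367 d
   = 1367/365 = 3.75 yr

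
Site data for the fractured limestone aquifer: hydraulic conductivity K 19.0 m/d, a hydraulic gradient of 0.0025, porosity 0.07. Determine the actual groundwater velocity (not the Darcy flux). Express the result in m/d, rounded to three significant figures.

0.679 m/d

Specific discharge q = 19.0 × 0.0025 = 0.04750 m/d
v = Ki/n = 19.0·0.0025/0.07 = 0.6786 m/d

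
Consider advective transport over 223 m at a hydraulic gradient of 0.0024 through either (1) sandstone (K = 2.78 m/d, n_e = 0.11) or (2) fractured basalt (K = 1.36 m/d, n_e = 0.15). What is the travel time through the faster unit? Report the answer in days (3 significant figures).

Unit 1 (sandstone): v = 2.78×0.0024/0.11 = 0.06065 m/d, t = 223/0.06065 = 3677 d
Unit 2 (fractured basalt): v = 1.36×0.0024/0.15 = 0.02176 m/d, t = 223/0.02176 = 10250 d
Faster unit: t = 3680 d

3680 days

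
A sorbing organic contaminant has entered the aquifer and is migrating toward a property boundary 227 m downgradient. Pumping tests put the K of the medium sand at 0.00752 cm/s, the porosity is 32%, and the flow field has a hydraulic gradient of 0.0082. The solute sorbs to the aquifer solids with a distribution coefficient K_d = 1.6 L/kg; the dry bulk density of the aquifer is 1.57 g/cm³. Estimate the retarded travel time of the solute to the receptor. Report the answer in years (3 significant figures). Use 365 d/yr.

K = 0.00752 cm/s × 864 = 6.497 m/d
q = Ki = 6.497 × 0.0082 = 0.05328 m/d
v = Ki/n = 6.497·0.0082/0.32 = 0.1665 m/d
Retardation R = 1 + ρ_b·K_d/n = 1 + 1.57×1.6/0.32 = 8.850
Contaminant velocity v_c = v/R = 0.1665/8.850 = 0.01881 m/d
t = L/v_c = 227/0.01881 = 12070 d
   = 12070/365 = 33.1 yr

33.1 years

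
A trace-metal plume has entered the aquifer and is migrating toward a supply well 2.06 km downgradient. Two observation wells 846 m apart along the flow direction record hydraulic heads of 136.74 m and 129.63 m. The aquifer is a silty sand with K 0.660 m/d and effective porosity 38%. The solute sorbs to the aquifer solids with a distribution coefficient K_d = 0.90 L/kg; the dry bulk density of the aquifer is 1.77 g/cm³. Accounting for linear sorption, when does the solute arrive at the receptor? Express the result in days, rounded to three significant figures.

733000 days

Hydraulic gradient i = (136.74 − 129.63) / 846 = 7.11 / 846 = 0.008404
Specific discharge q = 0.660 × 0.008404 = 0.005547 m/d
Seepage velocity v = q / n = 0.005547 / 0.38 = 0.01460 m/d
Retardation R = 1 + ρ_b·K_d/n = 1 + 1.77×0.90/0.38 = 5.192
Contaminant velocity v_c = v/R = 0.01460/5.192 = 0.002811 m/d
L = 2.06 km = 2060 m
t = L/v_c = 2060/0.002811 = 732700 d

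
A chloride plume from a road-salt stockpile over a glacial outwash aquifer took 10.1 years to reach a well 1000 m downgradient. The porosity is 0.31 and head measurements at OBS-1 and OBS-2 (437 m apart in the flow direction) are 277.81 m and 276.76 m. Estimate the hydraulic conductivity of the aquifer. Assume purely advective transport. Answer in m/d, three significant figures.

Hydraulic gradient i = (277.81 − 276.76) / 437 = 1.05 / 437 = 0.002403
t = 10.1 years = 3687 d
v = L / t = 1000 / 3687 = 0.2713 m/d
K = v · n / i = 0.2713 × 0.31 / 0.002403 = 35.0 m/d

35.0 m/d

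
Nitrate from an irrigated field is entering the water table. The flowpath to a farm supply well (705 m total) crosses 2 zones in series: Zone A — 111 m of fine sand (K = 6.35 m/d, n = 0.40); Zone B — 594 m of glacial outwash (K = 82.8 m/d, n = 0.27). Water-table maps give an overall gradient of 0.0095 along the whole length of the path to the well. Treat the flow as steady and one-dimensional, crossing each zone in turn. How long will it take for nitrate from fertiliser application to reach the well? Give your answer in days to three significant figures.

For zones in series the flux q is common to all zones; the equivalent conductivity is the harmonic (thickness-weighted) mean, K_eq = L_total / Σ(L_j/K_j).
Σ(L/K) = 111/6.35 + 594/82.8 = 17.48 + 7.174 = 24.65 d
K_eq = L_total / Σ(L/K) = 705 / 24.65 = 28.60 m/d
q = K_eq · i = 28.60 × 0.0095 = 0.2717 m/d (same in every zone)
Zone A: v = q/n = 0.2717/0.40 = 0.6791 m/d → t_A = 111/0.6791 = 163.4 d
Zone B: v = q/n = 0.2717/0.27 = 1.006 m/d → t_B = 594/1.006 = 590.4 d
Total t = 163.4 + 590.4 = 753.8 d

754 days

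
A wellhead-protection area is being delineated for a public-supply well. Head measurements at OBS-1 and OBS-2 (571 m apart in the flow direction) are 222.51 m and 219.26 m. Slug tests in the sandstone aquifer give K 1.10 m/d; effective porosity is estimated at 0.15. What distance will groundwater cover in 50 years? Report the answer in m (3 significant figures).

762 m

Hydraulic gradient i = (222.51 − 219.26) / 571 = 3.25 / 571 = 0.005692
Specific discharge q = 1.10 × 0.005692 = 0.006261 m/d
v_s = q/n_e = 0.006261/0.15 = 0.04174 m/d
T = 50 yr × 365 = 18250 d
L = v × T = 0.04174 × 18250 = 761.7 m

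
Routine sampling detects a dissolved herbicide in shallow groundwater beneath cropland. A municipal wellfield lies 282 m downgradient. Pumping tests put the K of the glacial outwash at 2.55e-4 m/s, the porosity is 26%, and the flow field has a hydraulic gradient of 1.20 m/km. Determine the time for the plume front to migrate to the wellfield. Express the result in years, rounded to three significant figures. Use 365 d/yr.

K = 2.55e-4 m/s × 86400 s/d = 22.03 m/d
Darcy flux q = K·i = 22.03 × 0.0012 = 0.02644 m/d
Average linear velocity = 0.02644 / 0.26 = 0.1017 m/d
t = L / v = 282 / 0.1017 = 2773 d
   = 2773 / 365 = 7.60 yr

7.60 years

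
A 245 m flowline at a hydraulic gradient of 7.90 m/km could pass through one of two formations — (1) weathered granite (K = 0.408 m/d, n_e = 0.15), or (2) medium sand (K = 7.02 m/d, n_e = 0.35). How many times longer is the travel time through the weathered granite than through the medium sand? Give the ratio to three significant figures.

Unit 1 (weathered granite): v = 0.408×0.0079/0.15 = 0.02149 m/d, t = 245/0.02149 = 11400 d
Unit 2 (medium sand): v = 7.02×0.0079/0.35 = 0.1585 m/d, t = 245/0.1585 = 1546 d
t(weathered granite) / t(medium sand) = 11400/1546 = 7.37

7.37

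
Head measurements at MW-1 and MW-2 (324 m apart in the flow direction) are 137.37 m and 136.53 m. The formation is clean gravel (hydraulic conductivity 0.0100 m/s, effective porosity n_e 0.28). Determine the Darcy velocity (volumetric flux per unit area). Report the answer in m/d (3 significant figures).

2.24 m/d

Hydraulic gradient i = (137.37 − 136.53) / 324 = 0.84 / 324 = 0.002593
K = 0.0100 m/s × 86400 s/d = 864.0 m/d
q = Ki = 864.0 × 0.002593 = 2.240 m/d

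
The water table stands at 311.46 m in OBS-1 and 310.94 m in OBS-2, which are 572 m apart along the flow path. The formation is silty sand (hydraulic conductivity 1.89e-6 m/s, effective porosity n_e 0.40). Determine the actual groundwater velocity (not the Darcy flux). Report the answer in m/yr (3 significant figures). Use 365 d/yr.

Hydraulic gradient i = (311.46 − 310.94) / 572 = 0.52 / 572 = 9.091e-4
K = 1.89e-6 m/s × 86400 s/d = 0.1633 m/d
Darcy flux q = K·i = 0.1633 × 9.091e-4 = 1.485e-4 m/d
Average linear velocity = 1.485e-4 / 0.40 = 3.711e-4 m/d
   = 3.711e-4 × 365 = 0.135 m/yr

0.135 m/yr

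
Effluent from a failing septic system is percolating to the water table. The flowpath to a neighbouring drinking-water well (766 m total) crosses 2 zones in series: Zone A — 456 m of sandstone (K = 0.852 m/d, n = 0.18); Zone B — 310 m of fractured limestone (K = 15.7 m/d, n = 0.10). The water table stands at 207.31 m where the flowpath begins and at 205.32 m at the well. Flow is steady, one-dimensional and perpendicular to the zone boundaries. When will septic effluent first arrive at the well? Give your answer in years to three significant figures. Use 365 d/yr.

86.4 years

Total head drop ΔH = 207.31 − 205.32 = 1.99 m
Steady 1-D flow in series ⇒ the Darcy flux q is identical in every zone and the zone head losses add (resistances L/K in series).
Σ(L/K) = 456/0.852 + 310/15.7 = 535.2 + 19.75 = 555.0 d
q = ΔH / Σ(L/K) = 1.99 / 555.0 = 0.003586 m/d (same in every zone)
Zone A: v = q/n = 0.003586/0.18 = 0.01992 m/d → t_A = 456/0.01992 = 22890 d
Zone B: v = q/n = 0.003586/0.10 = 0.03586 m/d → t_B = 310/0.03586 = 8645 d
Total t = 22890 + 8645 = 31530 d
   = 31530 / 365 = 86.4 yr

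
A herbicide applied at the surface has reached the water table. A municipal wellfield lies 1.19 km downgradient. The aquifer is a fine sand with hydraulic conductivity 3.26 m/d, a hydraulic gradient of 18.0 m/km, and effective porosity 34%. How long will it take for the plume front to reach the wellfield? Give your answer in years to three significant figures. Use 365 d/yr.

Specific discharge q = 3.26 × 0.018 = 0.05868 m/d
Seepage velocity v = q / n = 0.05868 / 0.34 = 0.1726 m/d
L = 1.19 km = 1190 m
t = L / v = 1190 / 0.1726 = 6895 d
   = 6895 / 365 = 18.9 yr

18.9 years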